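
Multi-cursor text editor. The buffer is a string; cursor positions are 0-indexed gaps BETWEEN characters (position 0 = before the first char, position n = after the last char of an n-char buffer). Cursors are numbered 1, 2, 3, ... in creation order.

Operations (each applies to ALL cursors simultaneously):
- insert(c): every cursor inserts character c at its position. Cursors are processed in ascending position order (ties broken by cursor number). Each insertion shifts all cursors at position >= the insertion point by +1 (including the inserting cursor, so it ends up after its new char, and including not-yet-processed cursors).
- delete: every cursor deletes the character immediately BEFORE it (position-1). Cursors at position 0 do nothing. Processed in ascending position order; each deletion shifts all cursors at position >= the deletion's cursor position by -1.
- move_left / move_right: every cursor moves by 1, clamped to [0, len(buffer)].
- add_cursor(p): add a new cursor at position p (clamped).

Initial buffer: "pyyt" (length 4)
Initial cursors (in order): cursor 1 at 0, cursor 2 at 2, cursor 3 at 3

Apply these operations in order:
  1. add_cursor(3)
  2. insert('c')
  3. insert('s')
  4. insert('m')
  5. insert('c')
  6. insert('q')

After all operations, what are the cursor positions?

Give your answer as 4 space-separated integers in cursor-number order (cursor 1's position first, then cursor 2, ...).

After op 1 (add_cursor(3)): buffer="pyyt" (len 4), cursors c1@0 c2@2 c3@3 c4@3, authorship ....
After op 2 (insert('c')): buffer="cpycycct" (len 8), cursors c1@1 c2@4 c3@7 c4@7, authorship 1..2.34.
After op 3 (insert('s')): buffer="cspycsyccsst" (len 12), cursors c1@2 c2@6 c3@11 c4@11, authorship 11..22.3434.
After op 4 (insert('m')): buffer="csmpycsmyccssmmt" (len 16), cursors c1@3 c2@8 c3@15 c4@15, authorship 111..222.343434.
After op 5 (insert('c')): buffer="csmcpycsmcyccssmmcct" (len 20), cursors c1@4 c2@10 c3@19 c4@19, authorship 1111..2222.34343434.
After op 6 (insert('q')): buffer="csmcqpycsmcqyccssmmccqqt" (len 24), cursors c1@5 c2@12 c3@23 c4@23, authorship 11111..22222.3434343434.

Answer: 5 12 23 23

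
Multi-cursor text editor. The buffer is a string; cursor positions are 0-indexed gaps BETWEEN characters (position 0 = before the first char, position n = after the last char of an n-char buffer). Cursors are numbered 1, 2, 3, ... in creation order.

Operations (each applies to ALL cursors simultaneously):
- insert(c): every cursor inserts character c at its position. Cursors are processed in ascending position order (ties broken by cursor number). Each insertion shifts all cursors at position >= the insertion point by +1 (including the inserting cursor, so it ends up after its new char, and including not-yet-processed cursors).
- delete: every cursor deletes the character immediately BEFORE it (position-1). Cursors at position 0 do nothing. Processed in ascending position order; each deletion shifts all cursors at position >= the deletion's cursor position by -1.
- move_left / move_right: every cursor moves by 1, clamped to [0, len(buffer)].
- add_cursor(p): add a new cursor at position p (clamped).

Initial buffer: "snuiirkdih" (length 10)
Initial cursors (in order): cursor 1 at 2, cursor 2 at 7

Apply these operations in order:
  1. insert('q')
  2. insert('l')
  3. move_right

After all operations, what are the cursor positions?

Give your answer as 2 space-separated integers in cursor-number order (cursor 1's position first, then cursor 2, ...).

Answer: 5 12

Derivation:
After op 1 (insert('q')): buffer="snquiirkqdih" (len 12), cursors c1@3 c2@9, authorship ..1.....2...
After op 2 (insert('l')): buffer="snqluiirkqldih" (len 14), cursors c1@4 c2@11, authorship ..11.....22...
After op 3 (move_right): buffer="snqluiirkqldih" (len 14), cursors c1@5 c2@12, authorship ..11.....22...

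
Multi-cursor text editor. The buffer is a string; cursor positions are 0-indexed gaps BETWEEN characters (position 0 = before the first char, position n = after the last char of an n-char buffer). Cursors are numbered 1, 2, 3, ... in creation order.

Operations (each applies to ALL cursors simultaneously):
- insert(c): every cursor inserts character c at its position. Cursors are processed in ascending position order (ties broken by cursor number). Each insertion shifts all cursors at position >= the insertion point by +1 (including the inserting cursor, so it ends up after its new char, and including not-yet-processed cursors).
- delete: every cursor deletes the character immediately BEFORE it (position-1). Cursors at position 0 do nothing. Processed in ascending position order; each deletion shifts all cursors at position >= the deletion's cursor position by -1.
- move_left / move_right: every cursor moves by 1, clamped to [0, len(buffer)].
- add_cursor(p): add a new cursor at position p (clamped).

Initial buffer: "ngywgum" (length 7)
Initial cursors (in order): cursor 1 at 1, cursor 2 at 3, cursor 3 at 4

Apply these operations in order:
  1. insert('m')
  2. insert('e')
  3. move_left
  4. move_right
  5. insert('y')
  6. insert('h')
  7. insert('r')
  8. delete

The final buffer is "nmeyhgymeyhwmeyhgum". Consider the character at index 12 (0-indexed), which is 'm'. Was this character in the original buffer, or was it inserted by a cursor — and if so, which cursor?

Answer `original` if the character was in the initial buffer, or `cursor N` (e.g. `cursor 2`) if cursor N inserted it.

Answer: cursor 3

Derivation:
After op 1 (insert('m')): buffer="nmgymwmgum" (len 10), cursors c1@2 c2@5 c3@7, authorship .1..2.3...
After op 2 (insert('e')): buffer="nmegymewmegum" (len 13), cursors c1@3 c2@7 c3@10, authorship .11..22.33...
After op 3 (move_left): buffer="nmegymewmegum" (len 13), cursors c1@2 c2@6 c3@9, authorship .11..22.33...
After op 4 (move_right): buffer="nmegymewmegum" (len 13), cursors c1@3 c2@7 c3@10, authorship .11..22.33...
After op 5 (insert('y')): buffer="nmeygymeywmeygum" (len 16), cursors c1@4 c2@9 c3@13, authorship .111..222.333...
After op 6 (insert('h')): buffer="nmeyhgymeyhwmeyhgum" (len 19), cursors c1@5 c2@11 c3@16, authorship .1111..2222.3333...
After op 7 (insert('r')): buffer="nmeyhrgymeyhrwmeyhrgum" (len 22), cursors c1@6 c2@13 c3@19, authorship .11111..22222.33333...
After op 8 (delete): buffer="nmeyhgymeyhwmeyhgum" (len 19), cursors c1@5 c2@11 c3@16, authorship .1111..2222.3333...
Authorship (.=original, N=cursor N): . 1 1 1 1 . . 2 2 2 2 . 3 3 3 3 . . .
Index 12: author = 3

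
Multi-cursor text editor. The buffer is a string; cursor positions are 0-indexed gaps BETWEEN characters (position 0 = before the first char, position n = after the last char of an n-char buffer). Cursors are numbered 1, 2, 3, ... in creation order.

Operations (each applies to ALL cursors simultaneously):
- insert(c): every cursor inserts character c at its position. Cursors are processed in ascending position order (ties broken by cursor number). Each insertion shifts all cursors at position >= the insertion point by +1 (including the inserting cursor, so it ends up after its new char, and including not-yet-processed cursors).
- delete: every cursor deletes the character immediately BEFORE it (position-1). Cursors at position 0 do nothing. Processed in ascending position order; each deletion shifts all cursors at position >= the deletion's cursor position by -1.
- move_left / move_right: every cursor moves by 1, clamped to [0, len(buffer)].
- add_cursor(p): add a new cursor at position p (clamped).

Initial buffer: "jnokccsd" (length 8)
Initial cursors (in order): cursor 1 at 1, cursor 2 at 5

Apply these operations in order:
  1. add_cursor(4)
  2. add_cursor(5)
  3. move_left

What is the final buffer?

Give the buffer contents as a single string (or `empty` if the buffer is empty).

After op 1 (add_cursor(4)): buffer="jnokccsd" (len 8), cursors c1@1 c3@4 c2@5, authorship ........
After op 2 (add_cursor(5)): buffer="jnokccsd" (len 8), cursors c1@1 c3@4 c2@5 c4@5, authorship ........
After op 3 (move_left): buffer="jnokccsd" (len 8), cursors c1@0 c3@3 c2@4 c4@4, authorship ........

Answer: jnokccsd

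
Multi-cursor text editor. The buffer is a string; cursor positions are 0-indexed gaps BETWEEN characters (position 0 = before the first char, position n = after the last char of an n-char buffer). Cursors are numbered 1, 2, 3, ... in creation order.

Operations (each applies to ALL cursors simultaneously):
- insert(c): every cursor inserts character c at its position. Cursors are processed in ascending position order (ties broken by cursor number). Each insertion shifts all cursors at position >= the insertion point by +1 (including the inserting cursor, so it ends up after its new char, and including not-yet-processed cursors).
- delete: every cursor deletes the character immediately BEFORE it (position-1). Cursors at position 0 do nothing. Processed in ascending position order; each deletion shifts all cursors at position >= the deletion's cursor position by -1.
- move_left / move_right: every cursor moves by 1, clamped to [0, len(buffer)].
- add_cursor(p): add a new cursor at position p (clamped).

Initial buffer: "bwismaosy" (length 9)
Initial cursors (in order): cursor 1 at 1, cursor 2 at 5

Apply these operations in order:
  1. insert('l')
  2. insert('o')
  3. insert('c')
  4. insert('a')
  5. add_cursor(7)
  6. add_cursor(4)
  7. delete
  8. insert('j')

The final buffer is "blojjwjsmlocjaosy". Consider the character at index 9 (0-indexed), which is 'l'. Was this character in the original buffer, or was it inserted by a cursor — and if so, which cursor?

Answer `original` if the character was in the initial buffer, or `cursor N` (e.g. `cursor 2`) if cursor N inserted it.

Answer: cursor 2

Derivation:
After op 1 (insert('l')): buffer="blwismlaosy" (len 11), cursors c1@2 c2@7, authorship .1....2....
After op 2 (insert('o')): buffer="blowismloaosy" (len 13), cursors c1@3 c2@9, authorship .11....22....
After op 3 (insert('c')): buffer="blocwismlocaosy" (len 15), cursors c1@4 c2@11, authorship .111....222....
After op 4 (insert('a')): buffer="blocawismlocaaosy" (len 17), cursors c1@5 c2@13, authorship .1111....2222....
After op 5 (add_cursor(7)): buffer="blocawismlocaaosy" (len 17), cursors c1@5 c3@7 c2@13, authorship .1111....2222....
After op 6 (add_cursor(4)): buffer="blocawismlocaaosy" (len 17), cursors c4@4 c1@5 c3@7 c2@13, authorship .1111....2222....
After op 7 (delete): buffer="blowsmlocaosy" (len 13), cursors c1@3 c4@3 c3@4 c2@9, authorship .11...222....
After op 8 (insert('j')): buffer="blojjwjsmlocjaosy" (len 17), cursors c1@5 c4@5 c3@7 c2@13, authorship .1114.3..2222....
Authorship (.=original, N=cursor N): . 1 1 1 4 . 3 . . 2 2 2 2 . . . .
Index 9: author = 2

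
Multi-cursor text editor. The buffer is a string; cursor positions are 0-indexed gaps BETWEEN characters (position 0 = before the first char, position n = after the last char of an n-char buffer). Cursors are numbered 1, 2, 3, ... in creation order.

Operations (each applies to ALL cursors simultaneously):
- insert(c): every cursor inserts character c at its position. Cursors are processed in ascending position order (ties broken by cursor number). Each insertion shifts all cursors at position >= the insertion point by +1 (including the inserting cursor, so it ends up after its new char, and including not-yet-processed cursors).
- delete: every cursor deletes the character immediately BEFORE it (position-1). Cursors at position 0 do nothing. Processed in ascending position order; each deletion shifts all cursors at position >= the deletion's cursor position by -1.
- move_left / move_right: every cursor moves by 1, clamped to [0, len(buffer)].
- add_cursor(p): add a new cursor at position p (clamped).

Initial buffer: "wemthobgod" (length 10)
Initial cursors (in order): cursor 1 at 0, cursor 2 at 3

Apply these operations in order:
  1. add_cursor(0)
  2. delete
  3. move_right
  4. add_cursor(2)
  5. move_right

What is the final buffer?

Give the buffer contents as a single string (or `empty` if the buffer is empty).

Answer: wethobgod

Derivation:
After op 1 (add_cursor(0)): buffer="wemthobgod" (len 10), cursors c1@0 c3@0 c2@3, authorship ..........
After op 2 (delete): buffer="wethobgod" (len 9), cursors c1@0 c3@0 c2@2, authorship .........
After op 3 (move_right): buffer="wethobgod" (len 9), cursors c1@1 c3@1 c2@3, authorship .........
After op 4 (add_cursor(2)): buffer="wethobgod" (len 9), cursors c1@1 c3@1 c4@2 c2@3, authorship .........
After op 5 (move_right): buffer="wethobgod" (len 9), cursors c1@2 c3@2 c4@3 c2@4, authorship .........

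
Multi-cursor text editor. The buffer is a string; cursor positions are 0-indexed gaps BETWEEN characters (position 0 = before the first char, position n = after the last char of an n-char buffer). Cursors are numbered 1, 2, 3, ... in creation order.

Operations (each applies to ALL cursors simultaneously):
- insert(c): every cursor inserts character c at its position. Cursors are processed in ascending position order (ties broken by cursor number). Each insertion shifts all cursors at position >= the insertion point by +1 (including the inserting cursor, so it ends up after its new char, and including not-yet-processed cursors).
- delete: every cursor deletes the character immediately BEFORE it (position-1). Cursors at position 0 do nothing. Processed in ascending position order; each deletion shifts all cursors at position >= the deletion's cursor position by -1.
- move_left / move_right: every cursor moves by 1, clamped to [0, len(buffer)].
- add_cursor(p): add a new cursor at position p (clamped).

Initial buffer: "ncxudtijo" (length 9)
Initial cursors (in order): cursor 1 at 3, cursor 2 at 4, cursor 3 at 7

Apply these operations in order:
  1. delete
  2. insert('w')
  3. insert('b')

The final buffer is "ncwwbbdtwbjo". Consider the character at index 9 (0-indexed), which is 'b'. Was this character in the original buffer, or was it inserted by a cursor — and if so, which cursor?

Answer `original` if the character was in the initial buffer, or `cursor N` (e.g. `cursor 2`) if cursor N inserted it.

After op 1 (delete): buffer="ncdtjo" (len 6), cursors c1@2 c2@2 c3@4, authorship ......
After op 2 (insert('w')): buffer="ncwwdtwjo" (len 9), cursors c1@4 c2@4 c3@7, authorship ..12..3..
After op 3 (insert('b')): buffer="ncwwbbdtwbjo" (len 12), cursors c1@6 c2@6 c3@10, authorship ..1212..33..
Authorship (.=original, N=cursor N): . . 1 2 1 2 . . 3 3 . .
Index 9: author = 3

Answer: cursor 3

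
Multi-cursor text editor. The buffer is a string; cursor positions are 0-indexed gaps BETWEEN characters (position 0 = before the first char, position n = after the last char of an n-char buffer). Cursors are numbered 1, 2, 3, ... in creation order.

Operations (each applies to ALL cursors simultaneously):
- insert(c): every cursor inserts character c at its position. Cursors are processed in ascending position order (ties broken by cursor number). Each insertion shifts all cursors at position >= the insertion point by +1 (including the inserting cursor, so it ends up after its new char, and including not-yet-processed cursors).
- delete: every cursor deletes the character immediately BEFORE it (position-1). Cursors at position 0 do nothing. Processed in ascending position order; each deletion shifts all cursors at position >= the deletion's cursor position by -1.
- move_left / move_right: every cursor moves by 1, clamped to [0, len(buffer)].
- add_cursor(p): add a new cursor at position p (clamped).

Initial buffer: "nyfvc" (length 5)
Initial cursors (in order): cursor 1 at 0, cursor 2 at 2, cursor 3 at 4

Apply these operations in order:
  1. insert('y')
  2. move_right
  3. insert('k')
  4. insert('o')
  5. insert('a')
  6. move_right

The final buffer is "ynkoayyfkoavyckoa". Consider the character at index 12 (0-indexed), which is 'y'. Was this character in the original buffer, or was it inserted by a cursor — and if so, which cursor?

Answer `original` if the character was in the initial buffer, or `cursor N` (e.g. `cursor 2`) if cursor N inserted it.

Answer: cursor 3

Derivation:
After op 1 (insert('y')): buffer="ynyyfvyc" (len 8), cursors c1@1 c2@4 c3@7, authorship 1..2..3.
After op 2 (move_right): buffer="ynyyfvyc" (len 8), cursors c1@2 c2@5 c3@8, authorship 1..2..3.
After op 3 (insert('k')): buffer="ynkyyfkvyck" (len 11), cursors c1@3 c2@7 c3@11, authorship 1.1.2.2.3.3
After op 4 (insert('o')): buffer="ynkoyyfkovycko" (len 14), cursors c1@4 c2@9 c3@14, authorship 1.11.2.22.3.33
After op 5 (insert('a')): buffer="ynkoayyfkoavyckoa" (len 17), cursors c1@5 c2@11 c3@17, authorship 1.111.2.222.3.333
After op 6 (move_right): buffer="ynkoayyfkoavyckoa" (len 17), cursors c1@6 c2@12 c3@17, authorship 1.111.2.222.3.333
Authorship (.=original, N=cursor N): 1 . 1 1 1 . 2 . 2 2 2 . 3 . 3 3 3
Index 12: author = 3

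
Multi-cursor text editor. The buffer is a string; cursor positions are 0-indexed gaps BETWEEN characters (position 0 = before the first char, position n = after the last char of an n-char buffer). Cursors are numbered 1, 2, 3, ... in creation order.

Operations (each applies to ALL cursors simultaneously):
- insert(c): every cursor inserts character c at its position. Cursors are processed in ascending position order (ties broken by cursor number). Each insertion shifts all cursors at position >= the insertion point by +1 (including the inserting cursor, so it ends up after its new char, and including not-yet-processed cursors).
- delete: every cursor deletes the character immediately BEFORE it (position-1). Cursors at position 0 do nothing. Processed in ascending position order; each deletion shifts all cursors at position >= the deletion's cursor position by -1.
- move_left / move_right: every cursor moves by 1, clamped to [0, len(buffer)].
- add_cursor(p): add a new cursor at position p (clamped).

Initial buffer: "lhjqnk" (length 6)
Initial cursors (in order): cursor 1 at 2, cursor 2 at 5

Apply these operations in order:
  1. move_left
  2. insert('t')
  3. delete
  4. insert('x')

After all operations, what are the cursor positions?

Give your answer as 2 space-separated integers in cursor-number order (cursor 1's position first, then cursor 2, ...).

After op 1 (move_left): buffer="lhjqnk" (len 6), cursors c1@1 c2@4, authorship ......
After op 2 (insert('t')): buffer="lthjqtnk" (len 8), cursors c1@2 c2@6, authorship .1...2..
After op 3 (delete): buffer="lhjqnk" (len 6), cursors c1@1 c2@4, authorship ......
After op 4 (insert('x')): buffer="lxhjqxnk" (len 8), cursors c1@2 c2@6, authorship .1...2..

Answer: 2 6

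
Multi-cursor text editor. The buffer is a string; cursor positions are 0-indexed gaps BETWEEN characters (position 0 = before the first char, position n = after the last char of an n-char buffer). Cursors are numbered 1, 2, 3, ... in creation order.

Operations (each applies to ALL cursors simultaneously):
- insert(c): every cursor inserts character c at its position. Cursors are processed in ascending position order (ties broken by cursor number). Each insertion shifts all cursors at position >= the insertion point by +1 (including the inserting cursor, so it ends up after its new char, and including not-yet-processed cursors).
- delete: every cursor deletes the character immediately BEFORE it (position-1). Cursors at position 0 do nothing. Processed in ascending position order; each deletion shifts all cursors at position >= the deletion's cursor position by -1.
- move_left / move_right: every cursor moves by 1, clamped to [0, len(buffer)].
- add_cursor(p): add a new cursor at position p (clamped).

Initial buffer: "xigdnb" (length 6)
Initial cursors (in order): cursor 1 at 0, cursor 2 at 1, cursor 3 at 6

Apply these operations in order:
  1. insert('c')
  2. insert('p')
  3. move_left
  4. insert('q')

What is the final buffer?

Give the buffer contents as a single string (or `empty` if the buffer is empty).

Answer: cqpxcqpigdnbcqp

Derivation:
After op 1 (insert('c')): buffer="cxcigdnbc" (len 9), cursors c1@1 c2@3 c3@9, authorship 1.2.....3
After op 2 (insert('p')): buffer="cpxcpigdnbcp" (len 12), cursors c1@2 c2@5 c3@12, authorship 11.22.....33
After op 3 (move_left): buffer="cpxcpigdnbcp" (len 12), cursors c1@1 c2@4 c3@11, authorship 11.22.....33
After op 4 (insert('q')): buffer="cqpxcqpigdnbcqp" (len 15), cursors c1@2 c2@6 c3@14, authorship 111.222.....333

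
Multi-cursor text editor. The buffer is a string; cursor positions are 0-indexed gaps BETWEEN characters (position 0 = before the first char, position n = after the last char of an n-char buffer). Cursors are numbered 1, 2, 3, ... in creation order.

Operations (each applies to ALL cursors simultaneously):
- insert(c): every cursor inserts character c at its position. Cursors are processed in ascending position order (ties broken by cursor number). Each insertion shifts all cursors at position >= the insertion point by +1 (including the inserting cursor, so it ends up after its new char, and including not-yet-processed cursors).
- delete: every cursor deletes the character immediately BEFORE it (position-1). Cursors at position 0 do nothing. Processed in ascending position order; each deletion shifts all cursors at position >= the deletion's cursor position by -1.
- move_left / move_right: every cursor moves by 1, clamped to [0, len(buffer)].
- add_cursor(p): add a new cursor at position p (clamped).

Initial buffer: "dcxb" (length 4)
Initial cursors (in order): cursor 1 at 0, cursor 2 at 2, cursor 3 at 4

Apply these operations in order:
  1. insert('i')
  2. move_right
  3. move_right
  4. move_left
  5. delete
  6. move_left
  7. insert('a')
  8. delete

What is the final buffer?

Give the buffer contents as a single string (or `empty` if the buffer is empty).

Answer: icii

Derivation:
After op 1 (insert('i')): buffer="idcixbi" (len 7), cursors c1@1 c2@4 c3@7, authorship 1..2..3
After op 2 (move_right): buffer="idcixbi" (len 7), cursors c1@2 c2@5 c3@7, authorship 1..2..3
After op 3 (move_right): buffer="idcixbi" (len 7), cursors c1@3 c2@6 c3@7, authorship 1..2..3
After op 4 (move_left): buffer="idcixbi" (len 7), cursors c1@2 c2@5 c3@6, authorship 1..2..3
After op 5 (delete): buffer="icii" (len 4), cursors c1@1 c2@3 c3@3, authorship 1.23
After op 6 (move_left): buffer="icii" (len 4), cursors c1@0 c2@2 c3@2, authorship 1.23
After op 7 (insert('a')): buffer="aicaaii" (len 7), cursors c1@1 c2@5 c3@5, authorship 11.2323
After op 8 (delete): buffer="icii" (len 4), cursors c1@0 c2@2 c3@2, authorship 1.23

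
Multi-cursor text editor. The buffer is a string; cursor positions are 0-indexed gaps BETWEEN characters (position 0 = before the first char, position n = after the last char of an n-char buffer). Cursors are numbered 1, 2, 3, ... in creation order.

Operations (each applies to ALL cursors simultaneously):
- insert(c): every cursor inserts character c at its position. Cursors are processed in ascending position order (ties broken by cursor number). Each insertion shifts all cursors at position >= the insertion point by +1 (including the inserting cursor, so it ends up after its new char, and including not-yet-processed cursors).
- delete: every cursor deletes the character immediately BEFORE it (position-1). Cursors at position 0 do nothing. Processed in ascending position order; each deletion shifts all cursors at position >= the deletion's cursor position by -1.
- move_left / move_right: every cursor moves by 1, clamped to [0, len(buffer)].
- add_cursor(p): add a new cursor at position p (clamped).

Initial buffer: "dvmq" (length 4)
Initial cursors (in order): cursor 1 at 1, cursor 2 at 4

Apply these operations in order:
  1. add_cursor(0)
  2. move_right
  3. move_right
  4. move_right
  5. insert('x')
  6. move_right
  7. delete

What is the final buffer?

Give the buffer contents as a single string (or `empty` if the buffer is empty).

Answer: dvmx

Derivation:
After op 1 (add_cursor(0)): buffer="dvmq" (len 4), cursors c3@0 c1@1 c2@4, authorship ....
After op 2 (move_right): buffer="dvmq" (len 4), cursors c3@1 c1@2 c2@4, authorship ....
After op 3 (move_right): buffer="dvmq" (len 4), cursors c3@2 c1@3 c2@4, authorship ....
After op 4 (move_right): buffer="dvmq" (len 4), cursors c3@3 c1@4 c2@4, authorship ....
After op 5 (insert('x')): buffer="dvmxqxx" (len 7), cursors c3@4 c1@7 c2@7, authorship ...3.12
After op 6 (move_right): buffer="dvmxqxx" (len 7), cursors c3@5 c1@7 c2@7, authorship ...3.12
After op 7 (delete): buffer="dvmx" (len 4), cursors c1@4 c2@4 c3@4, authorship ...3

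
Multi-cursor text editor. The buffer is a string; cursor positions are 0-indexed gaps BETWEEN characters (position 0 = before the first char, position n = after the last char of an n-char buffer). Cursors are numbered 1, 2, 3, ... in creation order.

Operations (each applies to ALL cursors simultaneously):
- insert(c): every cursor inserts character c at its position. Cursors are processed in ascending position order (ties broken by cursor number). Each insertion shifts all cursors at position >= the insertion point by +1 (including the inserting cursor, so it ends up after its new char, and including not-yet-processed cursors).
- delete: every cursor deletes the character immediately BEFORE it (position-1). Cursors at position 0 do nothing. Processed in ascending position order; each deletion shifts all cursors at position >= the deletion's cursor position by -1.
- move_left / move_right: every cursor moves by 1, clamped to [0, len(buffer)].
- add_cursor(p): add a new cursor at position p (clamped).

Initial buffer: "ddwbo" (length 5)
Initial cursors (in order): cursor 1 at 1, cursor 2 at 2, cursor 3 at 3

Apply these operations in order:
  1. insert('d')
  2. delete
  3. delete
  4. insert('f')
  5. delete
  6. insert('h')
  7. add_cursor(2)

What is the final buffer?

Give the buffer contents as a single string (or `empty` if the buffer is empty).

Answer: hhhbo

Derivation:
After op 1 (insert('d')): buffer="ddddwdbo" (len 8), cursors c1@2 c2@4 c3@6, authorship .1.2.3..
After op 2 (delete): buffer="ddwbo" (len 5), cursors c1@1 c2@2 c3@3, authorship .....
After op 3 (delete): buffer="bo" (len 2), cursors c1@0 c2@0 c3@0, authorship ..
After op 4 (insert('f')): buffer="fffbo" (len 5), cursors c1@3 c2@3 c3@3, authorship 123..
After op 5 (delete): buffer="bo" (len 2), cursors c1@0 c2@0 c3@0, authorship ..
After op 6 (insert('h')): buffer="hhhbo" (len 5), cursors c1@3 c2@3 c3@3, authorship 123..
After op 7 (add_cursor(2)): buffer="hhhbo" (len 5), cursors c4@2 c1@3 c2@3 c3@3, authorship 123..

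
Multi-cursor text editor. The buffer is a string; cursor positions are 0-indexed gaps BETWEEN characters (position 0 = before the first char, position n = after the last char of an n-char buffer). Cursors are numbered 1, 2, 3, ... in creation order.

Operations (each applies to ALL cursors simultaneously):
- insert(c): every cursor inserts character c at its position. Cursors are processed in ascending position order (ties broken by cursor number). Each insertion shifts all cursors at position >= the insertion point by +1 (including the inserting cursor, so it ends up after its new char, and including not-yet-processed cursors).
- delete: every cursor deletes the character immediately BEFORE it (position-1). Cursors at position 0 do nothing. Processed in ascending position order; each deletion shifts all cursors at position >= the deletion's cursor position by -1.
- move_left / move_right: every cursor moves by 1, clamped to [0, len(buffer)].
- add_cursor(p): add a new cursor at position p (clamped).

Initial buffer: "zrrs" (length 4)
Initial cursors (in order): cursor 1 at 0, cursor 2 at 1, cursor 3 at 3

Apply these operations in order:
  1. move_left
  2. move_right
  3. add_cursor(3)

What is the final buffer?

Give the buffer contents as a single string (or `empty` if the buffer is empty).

Answer: zrrs

Derivation:
After op 1 (move_left): buffer="zrrs" (len 4), cursors c1@0 c2@0 c3@2, authorship ....
After op 2 (move_right): buffer="zrrs" (len 4), cursors c1@1 c2@1 c3@3, authorship ....
After op 3 (add_cursor(3)): buffer="zrrs" (len 4), cursors c1@1 c2@1 c3@3 c4@3, authorship ....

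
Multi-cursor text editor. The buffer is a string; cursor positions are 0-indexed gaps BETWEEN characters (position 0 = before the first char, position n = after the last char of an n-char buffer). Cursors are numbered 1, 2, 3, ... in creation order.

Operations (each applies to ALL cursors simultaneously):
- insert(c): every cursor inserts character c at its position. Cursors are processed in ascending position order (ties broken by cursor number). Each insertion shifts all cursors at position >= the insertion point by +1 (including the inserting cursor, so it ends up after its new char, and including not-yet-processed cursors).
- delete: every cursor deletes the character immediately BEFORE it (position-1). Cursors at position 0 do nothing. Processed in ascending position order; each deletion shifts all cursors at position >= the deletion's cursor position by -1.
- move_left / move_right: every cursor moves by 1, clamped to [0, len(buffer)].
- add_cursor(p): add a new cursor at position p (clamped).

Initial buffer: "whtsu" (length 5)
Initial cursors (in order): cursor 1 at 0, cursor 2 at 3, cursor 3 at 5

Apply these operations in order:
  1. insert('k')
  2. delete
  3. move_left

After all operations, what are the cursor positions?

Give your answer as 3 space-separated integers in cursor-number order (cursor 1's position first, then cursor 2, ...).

After op 1 (insert('k')): buffer="kwhtksuk" (len 8), cursors c1@1 c2@5 c3@8, authorship 1...2..3
After op 2 (delete): buffer="whtsu" (len 5), cursors c1@0 c2@3 c3@5, authorship .....
After op 3 (move_left): buffer="whtsu" (len 5), cursors c1@0 c2@2 c3@4, authorship .....

Answer: 0 2 4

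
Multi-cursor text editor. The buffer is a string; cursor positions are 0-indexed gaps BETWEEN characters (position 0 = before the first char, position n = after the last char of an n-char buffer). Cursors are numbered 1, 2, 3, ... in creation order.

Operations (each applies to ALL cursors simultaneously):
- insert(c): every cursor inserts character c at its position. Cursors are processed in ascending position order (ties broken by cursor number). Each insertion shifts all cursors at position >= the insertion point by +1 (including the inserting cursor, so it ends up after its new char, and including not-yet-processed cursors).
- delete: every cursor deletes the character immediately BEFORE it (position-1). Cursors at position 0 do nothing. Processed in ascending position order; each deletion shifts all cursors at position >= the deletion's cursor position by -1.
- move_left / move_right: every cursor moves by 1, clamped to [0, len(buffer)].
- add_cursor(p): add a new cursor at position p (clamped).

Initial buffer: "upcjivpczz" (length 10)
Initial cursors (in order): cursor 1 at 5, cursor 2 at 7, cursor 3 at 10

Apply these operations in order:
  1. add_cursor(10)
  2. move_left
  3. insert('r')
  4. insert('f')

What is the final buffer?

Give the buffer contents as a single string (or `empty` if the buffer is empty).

Answer: upcjrfivrfpczrrffz

Derivation:
After op 1 (add_cursor(10)): buffer="upcjivpczz" (len 10), cursors c1@5 c2@7 c3@10 c4@10, authorship ..........
After op 2 (move_left): buffer="upcjivpczz" (len 10), cursors c1@4 c2@6 c3@9 c4@9, authorship ..........
After op 3 (insert('r')): buffer="upcjrivrpczrrz" (len 14), cursors c1@5 c2@8 c3@13 c4@13, authorship ....1..2...34.
After op 4 (insert('f')): buffer="upcjrfivrfpczrrffz" (len 18), cursors c1@6 c2@10 c3@17 c4@17, authorship ....11..22...3434.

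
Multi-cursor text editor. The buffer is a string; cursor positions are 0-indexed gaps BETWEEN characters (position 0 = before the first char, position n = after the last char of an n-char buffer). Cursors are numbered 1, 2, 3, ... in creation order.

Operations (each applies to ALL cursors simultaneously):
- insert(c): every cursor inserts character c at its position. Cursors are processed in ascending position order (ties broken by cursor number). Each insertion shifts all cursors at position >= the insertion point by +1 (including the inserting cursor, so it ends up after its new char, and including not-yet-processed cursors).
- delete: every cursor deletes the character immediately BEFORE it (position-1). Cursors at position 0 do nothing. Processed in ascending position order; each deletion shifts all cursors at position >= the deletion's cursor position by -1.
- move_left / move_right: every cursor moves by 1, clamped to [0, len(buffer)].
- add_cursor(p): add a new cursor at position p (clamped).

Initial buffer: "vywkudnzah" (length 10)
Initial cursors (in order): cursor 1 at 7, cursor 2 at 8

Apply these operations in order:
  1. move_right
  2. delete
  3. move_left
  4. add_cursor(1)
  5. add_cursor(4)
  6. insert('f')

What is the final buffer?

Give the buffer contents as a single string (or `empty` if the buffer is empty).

After op 1 (move_right): buffer="vywkudnzah" (len 10), cursors c1@8 c2@9, authorship ..........
After op 2 (delete): buffer="vywkudnh" (len 8), cursors c1@7 c2@7, authorship ........
After op 3 (move_left): buffer="vywkudnh" (len 8), cursors c1@6 c2@6, authorship ........
After op 4 (add_cursor(1)): buffer="vywkudnh" (len 8), cursors c3@1 c1@6 c2@6, authorship ........
After op 5 (add_cursor(4)): buffer="vywkudnh" (len 8), cursors c3@1 c4@4 c1@6 c2@6, authorship ........
After op 6 (insert('f')): buffer="vfywkfudffnh" (len 12), cursors c3@2 c4@6 c1@10 c2@10, authorship .3...4..12..

Answer: vfywkfudffnh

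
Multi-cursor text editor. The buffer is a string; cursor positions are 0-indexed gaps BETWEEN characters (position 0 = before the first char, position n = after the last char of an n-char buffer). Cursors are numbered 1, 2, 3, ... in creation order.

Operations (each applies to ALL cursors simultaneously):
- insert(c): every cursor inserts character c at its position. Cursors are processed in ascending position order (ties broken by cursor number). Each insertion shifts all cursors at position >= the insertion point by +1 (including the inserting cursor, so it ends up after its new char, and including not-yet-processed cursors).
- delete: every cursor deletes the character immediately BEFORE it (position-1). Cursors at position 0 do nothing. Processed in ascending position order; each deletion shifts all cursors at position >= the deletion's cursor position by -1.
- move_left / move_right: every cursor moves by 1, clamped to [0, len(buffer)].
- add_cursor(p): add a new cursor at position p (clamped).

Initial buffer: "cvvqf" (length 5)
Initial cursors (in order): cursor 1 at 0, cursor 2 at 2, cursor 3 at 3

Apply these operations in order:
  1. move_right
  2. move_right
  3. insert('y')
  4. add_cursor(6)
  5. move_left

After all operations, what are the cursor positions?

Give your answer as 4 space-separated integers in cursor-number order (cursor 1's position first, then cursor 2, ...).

After op 1 (move_right): buffer="cvvqf" (len 5), cursors c1@1 c2@3 c3@4, authorship .....
After op 2 (move_right): buffer="cvvqf" (len 5), cursors c1@2 c2@4 c3@5, authorship .....
After op 3 (insert('y')): buffer="cvyvqyfy" (len 8), cursors c1@3 c2@6 c3@8, authorship ..1..2.3
After op 4 (add_cursor(6)): buffer="cvyvqyfy" (len 8), cursors c1@3 c2@6 c4@6 c3@8, authorship ..1..2.3
After op 5 (move_left): buffer="cvyvqyfy" (len 8), cursors c1@2 c2@5 c4@5 c3@7, authorship ..1..2.3

Answer: 2 5 7 5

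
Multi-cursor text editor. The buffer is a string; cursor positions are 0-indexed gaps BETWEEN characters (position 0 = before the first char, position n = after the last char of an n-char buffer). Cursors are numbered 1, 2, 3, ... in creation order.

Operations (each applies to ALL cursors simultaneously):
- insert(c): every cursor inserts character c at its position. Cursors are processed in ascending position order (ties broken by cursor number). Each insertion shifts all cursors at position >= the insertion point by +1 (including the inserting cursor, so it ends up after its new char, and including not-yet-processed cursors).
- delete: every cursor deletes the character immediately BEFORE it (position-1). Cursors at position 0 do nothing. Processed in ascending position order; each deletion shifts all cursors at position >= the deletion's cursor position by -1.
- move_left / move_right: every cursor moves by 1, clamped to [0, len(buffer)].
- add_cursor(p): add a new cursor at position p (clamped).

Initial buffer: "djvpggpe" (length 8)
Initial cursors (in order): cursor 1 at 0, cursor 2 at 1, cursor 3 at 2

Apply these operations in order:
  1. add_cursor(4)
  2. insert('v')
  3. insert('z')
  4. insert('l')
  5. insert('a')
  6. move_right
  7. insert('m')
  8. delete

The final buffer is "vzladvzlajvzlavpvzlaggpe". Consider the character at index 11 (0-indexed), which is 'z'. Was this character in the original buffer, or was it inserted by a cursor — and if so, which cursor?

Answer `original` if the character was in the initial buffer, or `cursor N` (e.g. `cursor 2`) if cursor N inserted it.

After op 1 (add_cursor(4)): buffer="djvpggpe" (len 8), cursors c1@0 c2@1 c3@2 c4@4, authorship ........
After op 2 (insert('v')): buffer="vdvjvvpvggpe" (len 12), cursors c1@1 c2@3 c3@5 c4@8, authorship 1.2.3..4....
After op 3 (insert('z')): buffer="vzdvzjvzvpvzggpe" (len 16), cursors c1@2 c2@5 c3@8 c4@12, authorship 11.22.33..44....
After op 4 (insert('l')): buffer="vzldvzljvzlvpvzlggpe" (len 20), cursors c1@3 c2@7 c3@11 c4@16, authorship 111.222.333..444....
After op 5 (insert('a')): buffer="vzladvzlajvzlavpvzlaggpe" (len 24), cursors c1@4 c2@9 c3@14 c4@20, authorship 1111.2222.3333..4444....
After op 6 (move_right): buffer="vzladvzlajvzlavpvzlaggpe" (len 24), cursors c1@5 c2@10 c3@15 c4@21, authorship 1111.2222.3333..4444....
After op 7 (insert('m')): buffer="vzladmvzlajmvzlavmpvzlagmgpe" (len 28), cursors c1@6 c2@12 c3@18 c4@25, authorship 1111.12222.23333.3.4444.4...
After op 8 (delete): buffer="vzladvzlajvzlavpvzlaggpe" (len 24), cursors c1@5 c2@10 c3@15 c4@21, authorship 1111.2222.3333..4444....
Authorship (.=original, N=cursor N): 1 1 1 1 . 2 2 2 2 . 3 3 3 3 . . 4 4 4 4 . . . .
Index 11: author = 3

Answer: cursor 3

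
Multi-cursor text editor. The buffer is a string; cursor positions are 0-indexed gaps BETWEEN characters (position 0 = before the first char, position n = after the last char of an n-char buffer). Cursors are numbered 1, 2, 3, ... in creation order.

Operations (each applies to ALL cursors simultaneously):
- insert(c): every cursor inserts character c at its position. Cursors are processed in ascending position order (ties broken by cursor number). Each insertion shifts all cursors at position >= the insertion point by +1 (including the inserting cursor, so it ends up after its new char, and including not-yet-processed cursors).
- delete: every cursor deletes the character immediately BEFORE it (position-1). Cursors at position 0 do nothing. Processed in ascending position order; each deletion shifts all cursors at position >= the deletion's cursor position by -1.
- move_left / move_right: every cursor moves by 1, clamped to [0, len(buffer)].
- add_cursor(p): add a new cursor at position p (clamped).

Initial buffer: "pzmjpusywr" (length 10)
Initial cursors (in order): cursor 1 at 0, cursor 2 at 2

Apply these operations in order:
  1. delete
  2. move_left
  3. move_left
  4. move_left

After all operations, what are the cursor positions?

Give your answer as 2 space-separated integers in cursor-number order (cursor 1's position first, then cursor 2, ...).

After op 1 (delete): buffer="pmjpusywr" (len 9), cursors c1@0 c2@1, authorship .........
After op 2 (move_left): buffer="pmjpusywr" (len 9), cursors c1@0 c2@0, authorship .........
After op 3 (move_left): buffer="pmjpusywr" (len 9), cursors c1@0 c2@0, authorship .........
After op 4 (move_left): buffer="pmjpusywr" (len 9), cursors c1@0 c2@0, authorship .........

Answer: 0 0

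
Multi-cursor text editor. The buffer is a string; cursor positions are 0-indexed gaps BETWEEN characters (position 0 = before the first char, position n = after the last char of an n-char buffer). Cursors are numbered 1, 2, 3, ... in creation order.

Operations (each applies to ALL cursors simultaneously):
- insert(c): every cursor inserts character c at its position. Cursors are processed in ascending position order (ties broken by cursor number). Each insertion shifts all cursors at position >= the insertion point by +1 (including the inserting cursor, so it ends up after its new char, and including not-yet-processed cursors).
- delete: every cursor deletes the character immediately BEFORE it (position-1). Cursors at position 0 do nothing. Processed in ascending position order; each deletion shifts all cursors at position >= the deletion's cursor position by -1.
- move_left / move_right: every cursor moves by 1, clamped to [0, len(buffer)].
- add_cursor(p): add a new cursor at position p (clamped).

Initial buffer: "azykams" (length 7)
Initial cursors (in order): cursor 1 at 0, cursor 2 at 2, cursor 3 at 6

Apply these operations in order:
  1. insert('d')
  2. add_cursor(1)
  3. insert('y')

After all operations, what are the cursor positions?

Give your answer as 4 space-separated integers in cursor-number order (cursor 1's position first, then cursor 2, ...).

Answer: 3 7 13 3

Derivation:
After op 1 (insert('d')): buffer="dazdykamds" (len 10), cursors c1@1 c2@4 c3@9, authorship 1..2....3.
After op 2 (add_cursor(1)): buffer="dazdykamds" (len 10), cursors c1@1 c4@1 c2@4 c3@9, authorship 1..2....3.
After op 3 (insert('y')): buffer="dyyazdyykamdys" (len 14), cursors c1@3 c4@3 c2@7 c3@13, authorship 114..22....33.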